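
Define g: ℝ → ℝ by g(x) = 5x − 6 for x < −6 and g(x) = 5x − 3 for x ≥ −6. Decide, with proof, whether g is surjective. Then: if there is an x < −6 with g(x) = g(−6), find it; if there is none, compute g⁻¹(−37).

-31/5

Both pieces are strictly increasing (slopes 5 and 5), so each is injective on its own interval.
The left piece maps (−∞, −6) onto (−∞, −36); the right piece maps [−6, ∞) onto [−33, ∞).
The union (−∞, −36) ∪ [−33, ∞) omits the interval between −36 and −33; in particular −36 has no preimage. So g is not surjective.
Because the two images are disjoint, no x < −6 has g(x) = g(−6), so we compute g⁻¹(−37): −37 lies in (−∞, −36), so solve 5x − 6 = −37: x = (−37 + 6)/5 = −31/5.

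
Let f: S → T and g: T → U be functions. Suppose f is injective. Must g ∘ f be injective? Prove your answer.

not injective

No. Take S = T = U = {1, 2}, f = identity (injective), and g(x) = 1 for every x.
Then (g ∘ f)(1) = 1 = (g ∘ f)(2) with 1 ≠ 2, so g ∘ f is not injective.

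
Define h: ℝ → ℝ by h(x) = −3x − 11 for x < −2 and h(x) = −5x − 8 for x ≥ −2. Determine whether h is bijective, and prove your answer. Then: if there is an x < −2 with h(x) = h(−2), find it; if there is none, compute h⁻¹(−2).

-13/3

Both pieces are strictly decreasing (slopes −3 and −5), so each is injective on its own interval.
The left piece maps (−∞, −2) onto (−5, ∞); the right piece maps [−2, ∞) onto (−∞, 2].
These images overlap. In particular h(−2) = 2 (right piece), and solving −3x − 11 = 2 on the left piece gives x = −13/3 < −2.
So h(−13/3) = h(−2) with −13/3 ≠ −2, and h is not injective, hence not bijective. This x = −13/3 is the requested value below −2.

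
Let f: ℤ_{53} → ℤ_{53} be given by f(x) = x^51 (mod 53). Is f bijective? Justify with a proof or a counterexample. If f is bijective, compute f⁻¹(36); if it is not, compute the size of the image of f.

28

Since 53 is prime, the nonzero elements of ℤ_{53} form a cyclic group of order 52.
As gcd(51, 52) = 1, raising to the 51st power is a bijection on this group: if a^51 ≡ b^51 then (ab^{−1})^51 = 1, and the only element of order dividing gcd(51, 52) = 1 is 1, so a = b.
With f(0) = 0 this makes f injective on all of ℤ_{53}, hence bijective (finite equal-size domain and codomain). In particular f is bijective.
Since f is bijective, we find the preimage of 36. The inverse of x ↦ x^51 on (ℤ_{53})^× is x ↦ x^51, because 51·51 = 2601 = 50·52 + 1 ≡ 1 (mod 52) and x^{52} = 1 for x ≠ 0 (Fermat). So f⁻¹(36) = 36^51 mod 53.
Repeated squaring mod 53: 36^1 ≡ 36, 36^2 ≡ 36² = 1296 ≡ 24, 36^4 ≡ 24² = 576 ≡ 46, 36^8 ≡ 46² = 2116 ≡ 49, 36^16 ≡ 49² = 2401 ≡ 16, 36^32 ≡ 16² = 256 ≡ 44. Since 51 = 32 + 16 + 2 + 1, 36^51 ≡ 44·16·24·36: 44·16 = 704 ≡ 15, then 15·24 = 360 ≡ 42, then 42·36 = 1512 ≡ 28. So 36^51 ≡ 28 (mod 53).
Hence f⁻¹(36) = 28.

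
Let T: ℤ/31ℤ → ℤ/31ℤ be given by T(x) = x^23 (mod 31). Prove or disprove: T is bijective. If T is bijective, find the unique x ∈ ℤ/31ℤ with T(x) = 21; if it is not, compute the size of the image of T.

24

Since 31 is prime, the nonzero elements of ℤ/31ℤ form a cyclic group of order 30.
As gcd(23, 30) = 1, raising to the 23rd power is a bijection on this group: if u^23 ≡ v^23 then (uv^{−1})^23 = 1, and the only element of order dividing gcd(23, 30) = 1 is 1, so u = v.
With T(0) = 0 this makes T injective on all of ℤ/31ℤ, hence bijective (finite equal-size domain and codomain). In particular T is bijective.
Since T is bijective, we find the preimage of 21. The inverse of x ↦ x^23 on (ℤ/31ℤ)^× is x ↦ x^17, because 23·17 = 391 = 13·30 + 1 ≡ 1 (mod 30) and x^{30} = 1 for x ≠ 0 (Fermat). So T⁻¹(21) = 21^17 mod 31.
Repeated squaring mod 31: 21^1 ≡ 21, 21^2 ≡ 21² = 441 ≡ 7, 21^4 ≡ 7² = 49 ≡ 18, 21^8 ≡ 18² = 324 ≡ 14, 21^16 ≡ 14² = 196 ≡ 10. Since 17 = 16 + 1, 21^17 ≡ 10·21: 10·21 = 210 ≡ 24. So 21^17 ≡ 24 (mod 31).
Hence T⁻¹(21) = 24.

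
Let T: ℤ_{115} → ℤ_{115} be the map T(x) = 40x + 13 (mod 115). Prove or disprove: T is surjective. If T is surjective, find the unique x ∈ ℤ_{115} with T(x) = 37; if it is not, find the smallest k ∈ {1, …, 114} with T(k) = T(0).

Since gcd(40, 115) = 5, we have 40x ≡ 0 (mod 5) for all x, so T(x) ≡ 3 (mod 5).
But 0 ≢ 3 (mod 5), so 0 ∈ ℤ_{115} has no preimage. Thus T is not surjective.
Since T is not surjective, we find the least positive k with T(k) = T(0): this means 40k ≡ 0 (mod 115), i.e. 115 ∣ 40k. Since gcd(40, 115) = 5, dividing through by 5 this holds exactly when 23 ∣ 8k, and as gcd(8, 23) = 1, exactly when 23 ∣ k.
The smallest positive such k is 23.

23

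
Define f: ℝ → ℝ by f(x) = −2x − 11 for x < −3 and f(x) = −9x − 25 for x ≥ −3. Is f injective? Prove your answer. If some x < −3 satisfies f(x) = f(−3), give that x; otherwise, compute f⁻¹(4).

Both pieces are strictly decreasing (slopes −2 and −9), so each is injective on its own interval.
The left piece maps (−∞, −3) onto (−5, ∞); the right piece maps [−3, ∞) onto (−∞, 2].
These images overlap. In particular f(−3) = 2 (right piece), and solving −2x − 11 = 2 on the left piece gives x = −13/2 < −3.
So f(−13/2) = f(−3) with −13/2 ≠ −3, and f is not injective. This x = −13/2 is the requested value below −3.

-13/2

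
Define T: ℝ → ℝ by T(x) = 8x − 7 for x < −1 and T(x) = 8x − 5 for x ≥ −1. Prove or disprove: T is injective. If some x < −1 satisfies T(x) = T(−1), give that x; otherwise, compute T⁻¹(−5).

0

Both pieces are strictly increasing (slopes 8 and 8), so each is injective on its own interval.
The left piece maps (−∞, −1) onto (−∞, −15); the right piece maps [−1, ∞) onto [−13, ∞).
These images are disjoint, so no value is attained by both pieces. Hence T is injective.
Because the two images are disjoint, no x < −1 has T(x) = T(−1), so we compute T⁻¹(−5): −5 lies in [−13, ∞), so solve 8x − 5 = −5: x = (−5 + 5)/8 = 0.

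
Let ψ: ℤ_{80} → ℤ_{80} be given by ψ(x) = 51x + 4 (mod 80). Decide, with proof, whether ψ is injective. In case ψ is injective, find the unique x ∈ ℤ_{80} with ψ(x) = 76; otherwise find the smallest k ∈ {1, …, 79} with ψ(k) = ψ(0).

If ψ(s) = ψ(t), then 51s ≡ 51t (mod 80). Because gcd(51, 80) = 1, we may cancel 51 to get s ≡ t (mod 80).
Hence ψ is injective.
We now compute 51⁻¹ mod 80 explicitly. Euclid's algorithm: 80 = 1·51 + 29, 51 = 1·29 + 22, 29 = 1·22 + 7, 22 = 3·7 + 1; back-substituting gives 1 = 11·51 − 7·80, so 51⁻¹ ≡ 11 (mod 80).
Since ψ is injective, we find ψ⁻¹(76): we need 51x ≡ 76 − 4 ≡ 72 (mod 80). Using 51⁻¹ = 11: x ≡ 11·72 = 792 = 9·80 + 72, so x = 72.
Check: ψ(72) = 51·72 + 4 = 3676 = 45·80 + 76 ≡ 76 (mod 80).

72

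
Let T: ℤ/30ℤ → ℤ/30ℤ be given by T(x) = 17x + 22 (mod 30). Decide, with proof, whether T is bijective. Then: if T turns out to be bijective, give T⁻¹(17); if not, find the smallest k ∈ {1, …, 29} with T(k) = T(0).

Suppose T(x_1) = T(x_2) in ℤ/30ℤ. Then 17x_1 + 22 ≡ 17x_2 + 22 (mod 30), so 17(x_1 − x_2) ≡ 0 (mod 30).
Since gcd(17, 30) = 1, 17 is invertible modulo 30, so x_1 − x_2 ≡ 0 (mod 30), i.e. x_1 = x_2.
We now compute 17⁻¹ mod 30 explicitly. Euclid's algorithm: 30 = 1·17 + 13, 17 = 1·13 + 4, 13 = 3·4 + 1; back-substituting gives 1 = 23·17 − 13·30, so 17⁻¹ ≡ 23 (mod 30).
Then y ↦ 23(y − 22) is a two-sided inverse to T, so every y ∈ ℤ/30ℤ has a preimage.
Thus T is bijective.
Since T is bijective, we find T⁻¹(17): we need 17x ≡ 17 − 22 ≡ 25 (mod 30). Using 17⁻¹ = 23: x ≡ 23·25 = 575 = 19·30 + 5, so x = 5.
Check: T(5) = 17·5 + 22 = 107 = 3·30 + 17 ≡ 17 (mod 30).

5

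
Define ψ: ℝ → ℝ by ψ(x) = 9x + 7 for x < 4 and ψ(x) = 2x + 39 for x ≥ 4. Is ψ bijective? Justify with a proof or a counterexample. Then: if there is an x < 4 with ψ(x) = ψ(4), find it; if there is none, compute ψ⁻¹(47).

Both pieces are strictly increasing (slopes 9 and 2), so each is injective on its own interval.
The left piece maps (−∞, 4) onto (−∞, 43); the right piece maps [4, ∞) onto [47, ∞).
The images leave a gap (43 has no preimage), so ψ is not surjective, hence not bijective.
Because the two images are disjoint, no x < 4 has ψ(x) = ψ(4), so we compute ψ⁻¹(47): 47 lies in [47, ∞), so solve 2x + 39 = 47: x = (47 − 39)/2 = 4.

4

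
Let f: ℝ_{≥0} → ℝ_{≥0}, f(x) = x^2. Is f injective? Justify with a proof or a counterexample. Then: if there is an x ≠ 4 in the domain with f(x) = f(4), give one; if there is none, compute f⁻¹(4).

On ℝ_{≥0}, x ↦ x^2 is strictly increasing, so f(a) = f(b) forces a = b. Thus f is injective.
Since x ↦ x^2 is strictly increasing on ℝ_{≥0}, it is injective there, so no x ≠ 4 in the domain has f(x) = f(4). We therefore compute f⁻¹(4) = 4^{1/2} = 2 (indeed 2^2 = 4).

2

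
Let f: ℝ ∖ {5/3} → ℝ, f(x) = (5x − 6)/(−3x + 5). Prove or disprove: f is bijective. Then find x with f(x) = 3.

If f(x) = −5/3, cross-multiplying gives −3(5x − 6) = 5(−3x + 5), which simplifies to 18 = 25 — false.  So −5/3 has no preimage and f is not surjective.
So f is not bijective.
Solving f(x) = 3: cross-multiplying gives 5x − 6 = 3(−3x + 5), which rearranges to 14x = 21, so x = 3/2.

3/2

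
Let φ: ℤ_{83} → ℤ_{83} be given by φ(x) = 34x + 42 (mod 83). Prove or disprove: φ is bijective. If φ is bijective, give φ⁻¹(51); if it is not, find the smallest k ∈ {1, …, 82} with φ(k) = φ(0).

32

If φ(x_1) = φ(x_2), then 34x_1 ≡ 34x_2 (mod 83). Because gcd(34, 83) = 1, we may cancel 34 to get x_1 ≡ x_2 (mod 83).
We now compute 34⁻¹ mod 83 explicitly. Euclid's algorithm: 83 = 2·34 + 15, 34 = 2·15 + 4, 15 = 3·4 + 3, 4 = 1·3 + 1; back-substituting gives 1 = 22·34 − 9·83, so 34⁻¹ ≡ 22 (mod 83).
Then y ↦ 22(y − 42) is a two-sided inverse to φ, so every y ∈ ℤ_{83} has a preimage.
Thus φ is bijective.
Since φ is bijective, we find φ⁻¹(51): we need 34x ≡ 51 − 42 ≡ 9 (mod 83). Using 34⁻¹ = 22: x ≡ 22·9 = 198 = 2·83 + 32, so x = 32.
Check: φ(32) = 34·32 + 42 = 1130 = 13·83 + 51 ≡ 51 (mod 83).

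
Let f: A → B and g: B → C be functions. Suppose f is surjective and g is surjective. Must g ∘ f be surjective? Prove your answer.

surjective

Let c ∈ C. Since g is surjective, there is b ∈ B with g(b) = c. Since f is surjective, there is a ∈ A with f(a) = b.
Then (g ∘ f)(a) = g(b) = c. Therefore g ∘ f is surjective.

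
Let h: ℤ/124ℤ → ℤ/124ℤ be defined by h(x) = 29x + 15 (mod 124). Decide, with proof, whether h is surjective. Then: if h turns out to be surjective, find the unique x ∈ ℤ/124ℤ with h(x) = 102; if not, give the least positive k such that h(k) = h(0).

Recall that h is surjective if every y in the codomain equals h(x) for some x in the domain.
Since gcd(29, 124) = 1, 29 is invertible modulo 124. Euclid's algorithm: 124 = 4·29 + 8, 29 = 3·8 + 5, 8 = 1·5 + 3, 5 = 1·3 + 2, 3 = 1·2 + 1; back-substituting gives 1 = 77·29 − 18·124, so 29⁻¹ ≡ 77 (mod 124).
For any y ∈ ℤ/124ℤ, x = 77(y − 15) mod 124 satisfies h(x) = 29·77(y − 15) + 15 ≡ y (since 29·77 ≡ 1 mod 124). So every y has a preimage.
Therefore h is surjective.
Since h is surjective, we compute h⁻¹(102): solve 29x + 15 ≡ 102 (mod 124), i.e. 29x ≡ 87 (mod 124).
Multiplying by 29⁻¹ = 77 gives x ≡ 77·87 = 6699 = 54·124 + 3 ≡ 3 (mod 124).
Check: h(3) = 29·3 + 15 = 102 ≡ 102 (mod 124).

3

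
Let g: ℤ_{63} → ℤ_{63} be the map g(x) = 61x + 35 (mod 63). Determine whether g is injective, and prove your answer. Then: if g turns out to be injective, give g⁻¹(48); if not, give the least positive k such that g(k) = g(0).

25

If g(a) = g(b), then 61a ≡ 61b (mod 63). Because gcd(61, 63) = 1, we may cancel 61 to get a ≡ b (mod 63).
Thus g is injective.
We now compute 61⁻¹ mod 63 explicitly. Euclid's algorithm: 63 = 1·61 + 2, 61 = 30·2 + 1; back-substituting gives 1 = 31·61 − 30·63, so 61⁻¹ ≡ 31 (mod 63).
Since g is injective, we find g⁻¹(48): we need 61x ≡ 48 − 35 ≡ 13 (mod 63). Using 61⁻¹ = 31: x ≡ 31·13 = 403 = 6·63 + 25, so x = 25.
Check: g(25) = 61·25 + 35 = 1560 = 24·63 + 48 ≡ 48 (mod 63).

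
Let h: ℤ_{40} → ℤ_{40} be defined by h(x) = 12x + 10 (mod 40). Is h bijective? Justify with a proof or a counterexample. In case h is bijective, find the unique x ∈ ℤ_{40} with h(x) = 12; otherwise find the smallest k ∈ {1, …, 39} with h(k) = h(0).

10

We have gcd(12, 40) = 4 > 1. Taking a = 0 and b = 10: h(0) = 10 and h(10) = 12·10 + 10 = 130 ≡ 10 (mod 40).
So h(0) = h(10) while 0 ≠ 10, so h is not injective, hence not bijective.
Since h is not bijective, we find the least positive k with h(k) = h(0): this means 12k ≡ 0 (mod 40), i.e. 40 ∣ 12k. Since gcd(12, 40) = 4, dividing through by 4 this holds exactly when 10 ∣ 3k, and as gcd(3, 10) = 1, exactly when 10 ∣ k.
The smallest positive such k is 10.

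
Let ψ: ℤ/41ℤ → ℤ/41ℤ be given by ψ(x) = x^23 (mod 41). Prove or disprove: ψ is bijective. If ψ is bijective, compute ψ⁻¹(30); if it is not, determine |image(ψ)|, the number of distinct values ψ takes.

6

Since 41 is prime, the nonzero elements of ℤ/41ℤ form a cyclic group of order 40.
As gcd(23, 40) = 1, raising to the 23rd power is a bijection on this group: if x_1^23 ≡ x_2^23 then (x_1x_2^{−1})^23 = 1, and the only element of order dividing gcd(23, 40) = 1 is 1, so x_1 = x_2.
With ψ(0) = 0 this makes ψ injective on all of ℤ/41ℤ, hence bijective (finite equal-size domain and codomain). In particular ψ is bijective.
Since ψ is bijective, we find the preimage of 30. The inverse of x ↦ x^23 on (ℤ/41ℤ)^× is x ↦ x^7, because 23·7 = 161 = 4·40 + 1 ≡ 1 (mod 40) and x^{40} = 1 for x ≠ 0 (Fermat). So ψ⁻¹(30) = 30^7 mod 41.
Repeated squaring mod 41: 30^1 ≡ 30, 30^2 ≡ 30² = 900 ≡ 39, 30^4 ≡ 39² = 1521 ≡ 4. Since 7 = 4 + 2 + 1, 30^7 ≡ 4·39·30: 4·39 = 156 ≡ 33, then 33·30 = 990 ≡ 6. So 30^7 ≡ 6 (mod 41).
Hence ψ⁻¹(30) = 6.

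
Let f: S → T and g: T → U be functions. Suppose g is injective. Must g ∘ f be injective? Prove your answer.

not injective

No. Take S = {0, 1}, T = U = {0, 1, 2, 3, 4}, f(0) = f(1) = 0, and g = identity (injective).
Then (g ∘ f)(0) = (g ∘ f)(1) = 0 with 0 ≠ 1, so g ∘ f is not injective.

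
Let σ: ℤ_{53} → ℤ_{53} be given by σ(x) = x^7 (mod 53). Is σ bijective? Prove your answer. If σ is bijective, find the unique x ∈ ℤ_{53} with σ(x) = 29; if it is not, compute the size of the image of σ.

Since 53 is prime, the nonzero elements of ℤ_{53} form a cyclic group of order 52.
As gcd(7, 52) = 1, raising to the 7th power is a bijection on this group: if s^7 ≡ t^7 then (st^{−1})^7 = 1, and the only element of order dividing gcd(7, 52) = 1 is 1, so s = t.
With σ(0) = 0 this makes σ injective on all of ℤ_{53}, hence bijective (finite equal-size domain and codomain). In particular σ is bijective.
Since σ is bijective, we find the preimage of 29. The inverse of x ↦ x^7 on (ℤ_{53})^× is x ↦ x^15, because 7·15 = 105 = 2·52 + 1 ≡ 1 (mod 52) and x^{52} = 1 for x ≠ 0 (Fermat). So σ⁻¹(29) = 29^15 mod 53.
Repeated squaring mod 53: 29^1 ≡ 29, 29^2 ≡ 29² = 841 ≡ 46, 29^4 ≡ 46² = 2116 ≡ 49, 29^8 ≡ 49² = 2401 ≡ 16. Since 15 = 8 + 4 + 2 + 1, 29^15 ≡ 16·49·46·29: 16·49 = 784 ≡ 42, then 42·46 = 1932 ≡ 24, then 24·29 = 696 ≡ 7. So 29^15 ≡ 7 (mod 53).
Hence σ⁻¹(29) = 7.

7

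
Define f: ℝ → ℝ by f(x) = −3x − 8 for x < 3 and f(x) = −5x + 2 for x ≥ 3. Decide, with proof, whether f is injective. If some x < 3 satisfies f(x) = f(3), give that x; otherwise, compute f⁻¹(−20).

Both pieces are strictly decreasing (slopes −3 and −5), so each is injective on its own interval.
The left piece maps (−∞, 3) onto (−17, ∞); the right piece maps [3, ∞) onto (−∞, −13].
These images overlap. In particular f(3) = −13 (right piece), and solving −3x − 8 = −13 on the left piece gives x = 5/3 < 3.
So f(5/3) = f(3) with 5/3 ≠ 3, and f is not injective. This x = 5/3 is the requested value below 3.

5/3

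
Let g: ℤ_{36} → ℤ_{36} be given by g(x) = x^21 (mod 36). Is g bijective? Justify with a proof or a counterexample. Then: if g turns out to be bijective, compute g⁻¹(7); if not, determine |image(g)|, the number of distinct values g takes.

9

g(0) = 0^21 = 0.
g(6): Repeated squaring mod 36: 6^1 ≡ 6, 6^2 ≡ 6² = 36 ≡ 0, 6^4 ≡ 0² = 0, 6^8 ≡ 0² = 0, 6^16 ≡ 0² = 0. Since 21 = 16 + 4 + 1, 6^21 ≡ 0·0·6: 0·0 = 0, then 0·6 = 0. So 6^21 ≡ 0 (mod 36).
So g(0) = g(6) = 0 while 0 ≠ 6, so g is not injective, hence not bijective.
Since g is not bijective, we determine |image(g)|. Computing x^21 mod 36 for each x (by repeated squaring, reducing mod 36 at every step), the values g(0), g(1), …, g(35) are: 0, 1, 8, 27, 28, 17, 0, 19, 8, 9, 28, 35, 0, 1, 8, 27, 28, 17, 0, 19, 8, 9, 28, 35, 0, 1, 8, 27, 28, 17, 0, 19, 8, 9, 28, 35.
The distinct values are {0, 1, 8, 9, 17, 19, 27, 28, 35}; there are 9 of them.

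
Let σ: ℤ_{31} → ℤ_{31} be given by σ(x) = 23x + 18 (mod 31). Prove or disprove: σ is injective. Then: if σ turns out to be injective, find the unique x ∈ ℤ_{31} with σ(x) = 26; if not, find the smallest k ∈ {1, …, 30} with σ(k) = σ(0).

If σ(a) = σ(b), then 23a ≡ 23b (mod 31). Because gcd(23, 31) = 1, we may cancel 23 to get a ≡ b (mod 31).
Hence σ is injective.
We now compute 23⁻¹ mod 31 explicitly. Euclid's algorithm: 31 = 1·23 + 8, 23 = 2·8 + 7, 8 = 1·7 + 1; back-substituting gives 1 = 27·23 − 20·31, so 23⁻¹ ≡ 27 (mod 31).
Since σ is injective, we find σ⁻¹(26): we need 23x ≡ 26 − 18 ≡ 8 (mod 31). Using 23⁻¹ = 27: x ≡ 27·8 = 216 = 6·31 + 30, so x = 30.
Check: σ(30) = 23·30 + 18 = 708 = 22·31 + 26 ≡ 26 (mod 31).

30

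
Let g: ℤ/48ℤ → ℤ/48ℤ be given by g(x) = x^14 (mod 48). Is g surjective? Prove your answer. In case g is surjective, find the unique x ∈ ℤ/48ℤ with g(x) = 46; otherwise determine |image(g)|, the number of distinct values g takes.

6

g(2): Repeated squaring mod 48: 2^1 ≡ 2, 2^2 ≡ 2² = 4, 2^4 ≡ 4² = 16, 2^8 ≡ 16² = 256 ≡ 16. Since 14 = 8 + 4 + 2, 2^14 ≡ 16·16·4: 16·16 = 256 ≡ 16, then 16·4 = 64 ≡ 16. So 2^14 ≡ 16 (mod 48).
g(4): Repeated squaring mod 48: 4^1 ≡ 4, 4^2 ≡ 4² = 16, 4^4 ≡ 16² = 256 ≡ 16, 4^8 ≡ 16² = 256 ≡ 16. Since 14 = 8 + 4 + 2, 4^14 ≡ 16·16·16: 16·16 = 256 ≡ 16, then 16·16 = 256 ≡ 16. So 4^14 ≡ 16 (mod 48).
So g(2) = g(4) = 16 while 2 ≠ 4, so g is not injective.
A non-injective map from the 48-element set ℤ/48ℤ to itself takes at most 47 distinct values, so it cannot be surjective. So g is not surjective.
Since g is not surjective, we determine |image(g)|. Computing x^14 mod 48 for each x (by repeated squaring, reducing mod 48 at every step), the values g(0), g(1), …, g(47) are: 0, 1, 16, 9, 16, 25, 0, 1, 16, 33, 16, 25, 0, 25, 16, 33, 16, 1, 0, 25, 16, 9, 16, 1, 0, 1, 16, 9, 16, 25, 0, 1, 16, 33, 16, 25, 0, 25, 16, 33, 16, 1, 0, 25, 16, 9, 16, 1.
The distinct values are {0, 1, 9, 16, 25, 33}; there are 6 of them.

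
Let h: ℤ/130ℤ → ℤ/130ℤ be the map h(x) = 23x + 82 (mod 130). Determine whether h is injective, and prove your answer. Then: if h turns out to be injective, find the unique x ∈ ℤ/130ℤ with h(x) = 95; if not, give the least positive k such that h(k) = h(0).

Recall: h is injective when h(a) = h(b) forces a = b.
If h(a) = h(b), then 23a ≡ 23b (mod 130). Because gcd(23, 130) = 1, we may cancel 23 to get a ≡ b (mod 130).
Thus h is injective.
We now compute 23⁻¹ mod 130 explicitly. Euclid's algorithm: 130 = 5·23 + 15, 23 = 1·15 + 8, 15 = 1·8 + 7, 8 = 1·7 + 1; back-substituting gives 1 = 17·23 − 3·130, so 23⁻¹ ≡ 17 (mod 130).
Since h is injective, we compute h⁻¹(95): solve 23x + 82 ≡ 95 (mod 130), i.e. 23x ≡ 13 (mod 130).
Multiplying by 23⁻¹ = 17 gives x ≡ 17·13 = 221 = 1·130 + 91 ≡ 91 (mod 130).
Check: h(91) = 23·91 + 82 = 2175 = 16·130 + 95 ≡ 95 (mod 130).

91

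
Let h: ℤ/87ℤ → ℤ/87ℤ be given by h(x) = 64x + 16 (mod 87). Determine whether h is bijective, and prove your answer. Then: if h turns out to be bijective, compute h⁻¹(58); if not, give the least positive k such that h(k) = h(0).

Recall: h is injective when h(u) = h(v) forces u = v.
If h(u) = h(v), then 64u ≡ 64v (mod 87). Because gcd(64, 87) = 1, we may cancel 64 to get u ≡ v (mod 87).
We now compute 64⁻¹ mod 87 explicitly. Euclid's algorithm: 87 = 1·64 + 23, 64 = 2·23 + 18, 23 = 1·18 + 5, 18 = 3·5 + 3, 5 = 1·3 + 2, 3 = 1·2 + 1; back-substituting gives 1 = 34·64 − 25·87, so 64⁻¹ ≡ 34 (mod 87).
Then y ↦ 34(y − 16) is a two-sided inverse to h, so every y ∈ ℤ/87ℤ has a preimage.
Hence h is bijective.
Since h is bijective, we find h⁻¹(58): we need 64x ≡ 58 − 16 ≡ 42 (mod 87). Using 64⁻¹ = 34: x ≡ 34·42 = 1428 = 16·87 + 36, so x = 36.
Check: h(36) = 64·36 + 16 = 2320 = 26·87 + 58 ≡ 58 (mod 87).

36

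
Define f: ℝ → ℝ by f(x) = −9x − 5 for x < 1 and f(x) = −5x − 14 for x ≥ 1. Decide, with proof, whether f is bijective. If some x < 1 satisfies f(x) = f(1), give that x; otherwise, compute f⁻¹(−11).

Both pieces are strictly decreasing (slopes −9 and −5), so each is injective on its own interval.
The left piece maps (−∞, 1) onto (−14, ∞); the right piece maps [1, ∞) onto (−∞, −19].
The images leave a gap (−14 has no preimage), so f is not surjective, hence not bijective.
Because the two images are disjoint, no x < 1 has f(x) = f(1), so we compute f⁻¹(−11): −11 lies in (−14, ∞), so solve −9x − 5 = −11: x = (−11 + 5)/(−9) = 2/3.

2/3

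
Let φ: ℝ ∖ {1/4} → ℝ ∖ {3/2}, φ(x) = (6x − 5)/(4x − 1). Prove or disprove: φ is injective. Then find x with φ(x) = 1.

Suppose φ(s) = φ(t). Cross-multiplying: (6s − 5)(4t − 1) = (6t − 5)(4s − 1).
Expanding both sides and cancelling the symmetric terms leaves 14·(s − t) = 0. Since 14 ≠ 0, s = t. Hence φ is injective.
Solving φ(x) = 1: cross-multiplying gives 6x − 5 = 1(4x − 1), which rearranges to 2x = 4, so x = 2.

2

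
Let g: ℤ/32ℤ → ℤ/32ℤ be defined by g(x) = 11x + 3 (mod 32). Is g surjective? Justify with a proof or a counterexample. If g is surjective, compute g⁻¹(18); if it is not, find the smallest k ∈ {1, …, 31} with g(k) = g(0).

13

Since gcd(11, 32) = 1, 11 is invertible modulo 32. Euclid's algorithm: 32 = 2·11 + 10, 11 = 1·10 + 1; back-substituting gives 1 = 3·11 − 1·32, so 11⁻¹ ≡ 3 (mod 32).
For any y ∈ ℤ/32ℤ, x = 3(y − 3) mod 32 satisfies g(x) = 11·3(y − 3) + 3 ≡ y (since 11·3 ≡ 1 mod 32). So every y has a preimage.
Thus g is surjective.
Since g is surjective, we find g⁻¹(18): we need 11x ≡ 18 − 3 ≡ 15 (mod 32). Using 11⁻¹ = 3: x ≡ 3·15 = 45 = 1·32 + 13, so x = 13.
Check: g(13) = 11·13 + 3 = 146 = 4·32 + 18 ≡ 18 (mod 32).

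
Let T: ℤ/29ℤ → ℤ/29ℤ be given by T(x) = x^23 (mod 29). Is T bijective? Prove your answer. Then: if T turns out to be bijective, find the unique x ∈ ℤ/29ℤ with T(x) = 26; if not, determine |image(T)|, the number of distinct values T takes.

Since 29 is prime, the nonzero elements of ℤ/29ℤ form a cyclic group of order 28.
As gcd(23, 28) = 1, raising to the 23rd power is a bijection on this group: if a^23 ≡ b^23 then (ab^{−1})^23 = 1, and the only element of order dividing gcd(23, 28) = 1 is 1, so a = b.
With T(0) = 0 this makes T injective on all of ℤ/29ℤ, hence bijective (finite equal-size domain and codomain). In particular T is bijective.
Since T is bijective, we find the preimage of 26. The inverse of x ↦ x^23 on (ℤ/29ℤ)^× is x ↦ x^11, because 23·11 = 253 = 9·28 + 1 ≡ 1 (mod 28) and x^{28} = 1 for x ≠ 0 (Fermat). So T⁻¹(26) = 26^11 mod 29.
Repeated squaring mod 29: 26^1 ≡ 26, 26^2 ≡ 26² = 676 ≡ 9, 26^4 ≡ 9² = 81 ≡ 23, 26^8 ≡ 23² = 529 ≡ 7. Since 11 = 8 + 2 + 1, 26^11 ≡ 7·9·26: 7·9 = 63 ≡ 5, then 5·26 = 130 ≡ 14. So 26^11 ≡ 14 (mod 29).
Hence T⁻¹(26) = 14.

14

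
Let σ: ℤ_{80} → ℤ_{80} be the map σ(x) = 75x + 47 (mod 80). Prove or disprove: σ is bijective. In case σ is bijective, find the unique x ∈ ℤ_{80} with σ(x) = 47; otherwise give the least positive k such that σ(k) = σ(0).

We have gcd(75, 80) = 5 > 1. Taking u = 0 and v = 16: σ(0) = 47 and σ(16) = 75·16 + 47 = 1247 ≡ 47 (mod 80).
So σ(0) = σ(16) while 0 ≠ 16, thus σ is not injective, hence not bijective.
Since σ is not bijective, we find the least positive k with σ(k) = σ(0): this means 75k ≡ 0 (mod 80), i.e. 80 ∣ 75k. Since gcd(75, 80) = 5, dividing through by 5 this holds exactly when 16 ∣ 15k, and as gcd(15, 16) = 1, exactly when 16 ∣ k.
The smallest positive such k is 16.

16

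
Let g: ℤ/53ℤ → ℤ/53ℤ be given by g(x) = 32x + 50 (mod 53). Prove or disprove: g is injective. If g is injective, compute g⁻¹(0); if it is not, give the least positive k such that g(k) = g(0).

15

If g(u) = g(v), then 32u ≡ 32v (mod 53). Because gcd(32, 53) = 1, we may cancel 32 to get u ≡ v (mod 53).
Thus g is injective.
We now compute 32⁻¹ mod 53 explicitly. Euclid's algorithm: 53 = 1·32 + 21, 32 = 1·21 + 11, 21 = 1·11 + 10, 11 = 1·10 + 1; back-substituting gives 1 = 5·32 − 3·53, so 32⁻¹ ≡ 5 (mod 53).
Since g is injective, we compute g⁻¹(0): solve 32x + 50 ≡ 0 (mod 53), i.e. 32x ≡ 3 (mod 53).
Multiplying by 32⁻¹ = 5 gives x ≡ 5·3 = 15 ≡ 15 (mod 53).
Check: g(15) = 32·15 + 50 = 530 = 10·53 + 0 ≡ 0 (mod 53).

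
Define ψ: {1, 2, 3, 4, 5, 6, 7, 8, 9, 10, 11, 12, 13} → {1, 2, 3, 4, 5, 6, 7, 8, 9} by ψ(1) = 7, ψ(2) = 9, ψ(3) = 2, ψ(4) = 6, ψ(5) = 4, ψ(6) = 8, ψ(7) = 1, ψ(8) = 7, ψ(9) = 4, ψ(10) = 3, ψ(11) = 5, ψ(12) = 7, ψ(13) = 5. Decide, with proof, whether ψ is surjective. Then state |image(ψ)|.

9

Every element of the codomain has a preimage: 1 = ψ(7), 2 = ψ(3), 3 = ψ(10), 4 = ψ(5), 5 = ψ(11), 6 = ψ(4), 7 = ψ(1), 8 = ψ(6), 9 = ψ(2).
So ψ is surjective.
The image of ψ is {1, 2, 3, 4, 5, 6, 7, 8, 9}, which has 9 elements.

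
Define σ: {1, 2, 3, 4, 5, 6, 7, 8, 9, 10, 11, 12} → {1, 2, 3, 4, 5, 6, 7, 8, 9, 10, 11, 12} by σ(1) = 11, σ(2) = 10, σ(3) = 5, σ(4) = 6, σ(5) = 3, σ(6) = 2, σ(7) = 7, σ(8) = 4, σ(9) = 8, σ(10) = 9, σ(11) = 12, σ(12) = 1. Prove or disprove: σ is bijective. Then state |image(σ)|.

12

The values 11, 10, 5, 6, 3, 2, 7, 4, 8, 9, 12, 1 are a permutation of {1, 2, 3, 4, 5, 6, 7, 8, 9, 10, 11, 12}: each element appears exactly once.
So σ is injective and surjective, hence bijective.
The image of σ is {1, 2, 3, 4, 5, 6, 7, 8, 9, 10, 11, 12}, which has 12 elements.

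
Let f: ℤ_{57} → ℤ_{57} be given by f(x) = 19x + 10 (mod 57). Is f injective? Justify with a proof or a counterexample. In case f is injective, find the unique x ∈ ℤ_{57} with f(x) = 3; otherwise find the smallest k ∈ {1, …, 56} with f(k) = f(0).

We have gcd(19, 57) = 19 > 1. Taking u = 0 and v = 3: f(0) = 10 and f(3) = 19·3 + 10 = 67 ≡ 10 (mod 57).
So f(0) = f(3) while 0 ≠ 3, thus f is not injective.
Since f is not injective, we find the least positive k with f(k) = f(0): this means 19k ≡ 0 (mod 57), i.e. 57 ∣ 19k. Since gcd(19, 57) = 19, dividing through by 19 this holds exactly when 3 ∣ k.
The smallest positive such k is 3.

3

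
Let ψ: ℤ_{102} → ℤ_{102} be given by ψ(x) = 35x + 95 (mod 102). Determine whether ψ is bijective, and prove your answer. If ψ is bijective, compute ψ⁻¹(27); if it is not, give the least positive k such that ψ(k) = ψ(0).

68

Suppose ψ(s) = ψ(t) in ℤ_{102}. Then 35s + 95 ≡ 35t + 95 (mod 102), thus 35(s − t) ≡ 0 (mod 102).
Since gcd(35, 102) = 1, 35 is invertible modulo 102, thus s − t ≡ 0 (mod 102), i.e. s = t.
We now compute 35⁻¹ mod 102 explicitly. Euclid's algorithm: 102 = 2·35 + 32, 35 = 1·32 + 3, 32 = 10·3 + 2, 3 = 1·2 + 1; back-substituting gives 1 = 35·35 − 12·102, so 35⁻¹ ≡ 35 (mod 102).
For any y ∈ ℤ_{102}, x = 35(y − 95) mod 102 satisfies ψ(x) = 35·35(y − 95) + 95 ≡ y (since 35·35 ≡ 1 mod 102). So every y has a preimage.
Therefore ψ is bijective.
Since ψ is bijective, we compute ψ⁻¹(27): solve 35x + 95 ≡ 27 (mod 102), i.e. 35x ≡ 34 (mod 102).
Multiplying by 35⁻¹ = 35 gives x ≡ 35·34 = 1190 = 11·102 + 68 ≡ 68 (mod 102).
Check: ψ(68) = 35·68 + 95 = 2475 = 24·102 + 27 ≡ 27 (mod 102).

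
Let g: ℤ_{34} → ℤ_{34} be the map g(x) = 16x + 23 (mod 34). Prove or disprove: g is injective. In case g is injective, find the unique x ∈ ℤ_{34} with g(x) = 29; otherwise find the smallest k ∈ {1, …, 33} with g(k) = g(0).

17

We have gcd(16, 34) = 2 > 1. Taking s = 0 and t = 17: g(0) = 23 and g(17) = 16·17 + 23 = 295 ≡ 23 (mod 34).
So g(0) = g(17) while 0 ≠ 17, hence g is not injective.
Since g is not injective, we find the least positive k with g(k) = g(0): this means 16k ≡ 0 (mod 34), i.e. 34 ∣ 16k. Since gcd(16, 34) = 2, dividing through by 2 this holds exactly when 17 ∣ 8k, and as gcd(8, 17) = 1, exactly when 17 ∣ k.
The smallest positive such k is 17.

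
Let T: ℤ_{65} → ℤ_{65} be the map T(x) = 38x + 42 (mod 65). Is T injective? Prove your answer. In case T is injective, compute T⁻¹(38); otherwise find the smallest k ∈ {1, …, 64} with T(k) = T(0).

If T(u) = T(v), then 38u ≡ 38v (mod 65). Because gcd(38, 65) = 1, we may cancel 38 to get u ≡ v (mod 65).
Therefore T is injective.
We now compute 38⁻¹ mod 65 explicitly. Euclid's algorithm: 65 = 1·38 + 27, 38 = 1·27 + 11, 27 = 2·11 + 5, 11 = 2·5 + 1; back-substituting gives 1 = 12·38 − 7·65, so 38⁻¹ ≡ 12 (mod 65).
Since T is injective, we compute T⁻¹(38): solve 38x + 42 ≡ 38 (mod 65), i.e. 38x ≡ 61 (mod 65).
Multiplying by 38⁻¹ = 12 gives x ≡ 12·61 = 732 = 11·65 + 17 ≡ 17 (mod 65).
Check: T(17) = 38·17 + 42 = 688 = 10·65 + 38 ≡ 38 (mod 65).

17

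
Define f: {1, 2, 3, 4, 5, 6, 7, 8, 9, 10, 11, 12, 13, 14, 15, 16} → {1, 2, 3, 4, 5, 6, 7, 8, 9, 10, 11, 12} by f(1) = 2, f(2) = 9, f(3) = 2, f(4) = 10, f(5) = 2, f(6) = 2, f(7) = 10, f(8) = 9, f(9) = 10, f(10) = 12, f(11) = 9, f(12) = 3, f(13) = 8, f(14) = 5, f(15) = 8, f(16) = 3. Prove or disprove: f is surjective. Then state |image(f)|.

7

No element maps to 1, so f is not surjective.
The image of f is {2, 3, 5, 8, 9, 10, 12}, which has 7 elements.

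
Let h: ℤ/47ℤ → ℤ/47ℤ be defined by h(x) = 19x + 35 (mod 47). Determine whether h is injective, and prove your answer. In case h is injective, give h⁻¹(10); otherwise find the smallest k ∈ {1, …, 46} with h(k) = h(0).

16

If h(a) = h(b), then 19a ≡ 19b (mod 47). Because gcd(19, 47) = 1, we may cancel 19 to get a ≡ b (mod 47).
Thus h is injective.
We now compute 19⁻¹ mod 47 explicitly. Euclid's algorithm: 47 = 2·19 + 9, 19 = 2·9 + 1; back-substituting gives 1 = 5·19 − 2·47, so 19⁻¹ ≡ 5 (mod 47).
Since h is injective, we compute h⁻¹(10): solve 19x + 35 ≡ 10 (mod 47), i.e. 19x ≡ 22 (mod 47).
Multiplying by 19⁻¹ = 5 gives x ≡ 5·22 = 110 = 2·47 + 16 ≡ 16 (mod 47).
Check: h(16) = 19·16 + 35 = 339 = 7·47 + 10 ≡ 10 (mod 47).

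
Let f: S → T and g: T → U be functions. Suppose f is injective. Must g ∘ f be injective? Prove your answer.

not injective

No. Take S = T = U = {0, 1}, f = identity (injective), and g(x) = 0 for every x.
Then (g ∘ f)(0) = 0 = (g ∘ f)(1) with 0 ≠ 1, so g ∘ f is not injective.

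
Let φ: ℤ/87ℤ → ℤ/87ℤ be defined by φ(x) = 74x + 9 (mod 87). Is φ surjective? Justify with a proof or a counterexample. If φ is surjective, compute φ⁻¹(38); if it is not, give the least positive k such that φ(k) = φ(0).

58

Recall: surjectivity means every element of the codomain has a preimage under φ.
Since gcd(74, 87) = 1, 74 is invertible modulo 87. Euclid's algorithm: 87 = 1·74 + 13, 74 = 5·13 + 9, 13 = 1·9 + 4, 9 = 2·4 + 1; back-substituting gives 1 = 20·74 − 17·87, so 74⁻¹ ≡ 20 (mod 87).
Then y ↦ 20(y − 9) is a two-sided inverse to φ, so every y ∈ ℤ/87ℤ has a preimage.
So φ is surjective.
Since φ is surjective, we find φ⁻¹(38): we need 74x ≡ 38 − 9 ≡ 29 (mod 87). Using 74⁻¹ = 20: x ≡ 20·29 = 580 = 6·87 + 58, so x = 58.
Check: φ(58) = 74·58 + 9 = 4301 = 49·87 + 38 ≡ 38 (mod 87).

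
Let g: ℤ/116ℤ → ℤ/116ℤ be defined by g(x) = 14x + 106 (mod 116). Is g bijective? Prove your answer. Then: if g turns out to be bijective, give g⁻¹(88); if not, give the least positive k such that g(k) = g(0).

Recall that g is injective when g(a) = g(b) forces a = b.
We have gcd(14, 116) = 2 > 1. Taking a = 0 and b = 58: g(0) = 106 and g(58) = 14·58 + 106 = 918 ≡ 106 (mod 116).
So g(0) = g(58) while 0 ≠ 58, therefore g is not injective, hence not bijective.
Since g is not bijective, we find the least positive k with g(k) = g(0): this means 14k ≡ 0 (mod 116), i.e. 116 ∣ 14k. Since gcd(14, 116) = 2, dividing through by 2 this holds exactly when 58 ∣ 7k, and as gcd(7, 58) = 1, exactly when 58 ∣ k.
The smallest positive such k is 58.

58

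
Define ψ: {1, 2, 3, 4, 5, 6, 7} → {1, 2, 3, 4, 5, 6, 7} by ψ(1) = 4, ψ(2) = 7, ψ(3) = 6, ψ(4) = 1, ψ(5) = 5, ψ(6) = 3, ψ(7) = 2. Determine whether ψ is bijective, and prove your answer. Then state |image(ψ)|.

The values 4, 7, 6, 1, 5, 3, 2 are a permutation of {1, 2, 3, 4, 5, 6, 7}: each element appears exactly once.
So ψ is injective and surjective, hence bijective.
The image of ψ is {1, 2, 3, 4, 5, 6, 7}, which has 7 elements.

7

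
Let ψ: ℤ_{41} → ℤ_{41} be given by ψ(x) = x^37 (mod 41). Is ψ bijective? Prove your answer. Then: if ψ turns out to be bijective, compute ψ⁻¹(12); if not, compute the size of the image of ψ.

13

Since 41 is prime, the nonzero elements of ℤ_{41} form a cyclic group of order 40.
As gcd(37, 40) = 1, raising to the 37th power is a bijection on this group: if a^37 ≡ b^37 then (ab^{−1})^37 = 1, and the only element of order dividing gcd(37, 40) = 1 is 1, so a = b.
With ψ(0) = 0 this makes ψ injective on all of ℤ_{41}, hence bijective (finite equal-size domain and codomain). In particular ψ is bijective.
Since ψ is bijective, we find the preimage of 12. The inverse of x ↦ x^37 on (ℤ_{41})^× is x ↦ x^13, because 37·13 = 481 = 12·40 + 1 ≡ 1 (mod 40) and x^{40} = 1 for x ≠ 0 (Fermat). So ψ⁻¹(12) = 12^13 mod 41.
Repeated squaring mod 41: 12^1 ≡ 12, 12^2 ≡ 12² = 144 ≡ 21, 12^4 ≡ 21² = 441 ≡ 31, 12^8 ≡ 31² = 961 ≡ 18. Since 13 = 8 + 4 + 1, 12^13 ≡ 18·31·12: 18·31 = 558 ≡ 25, then 25·12 = 300 ≡ 13. So 12^13 ≡ 13 (mod 41).
Hence ψ⁻¹(12) = 13.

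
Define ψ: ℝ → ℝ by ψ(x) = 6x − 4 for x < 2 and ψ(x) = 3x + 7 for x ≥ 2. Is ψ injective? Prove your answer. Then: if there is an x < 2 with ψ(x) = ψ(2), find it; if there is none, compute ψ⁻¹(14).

Both pieces are strictly increasing (slopes 6 and 3), so each is injective on its own interval.
The left piece maps (−∞, 2) onto (−∞, 8); the right piece maps [2, ∞) onto [13, ∞).
These images are disjoint, so no value is attained by both pieces. Hence ψ is injective.
Because the two images are disjoint, no x < 2 has ψ(x) = ψ(2), so we compute ψ⁻¹(14): 14 lies in [13, ∞), so solve 3x + 7 = 14: x = (14 − 7)/3 = 7/3.

7/3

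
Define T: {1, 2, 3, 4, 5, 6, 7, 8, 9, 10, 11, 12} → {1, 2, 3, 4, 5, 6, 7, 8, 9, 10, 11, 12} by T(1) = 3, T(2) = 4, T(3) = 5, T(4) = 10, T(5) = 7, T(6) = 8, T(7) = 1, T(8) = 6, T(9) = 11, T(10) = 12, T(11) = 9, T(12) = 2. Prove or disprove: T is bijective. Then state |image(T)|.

The values 3, 4, 5, 10, 7, 8, 1, 6, 11, 12, 9, 2 are a permutation of {1, 2, 3, 4, 5, 6, 7, 8, 9, 10, 11, 12}: each element appears exactly once.
So T is injective and surjective, hence bijective.
The image of T is {1, 2, 3, 4, 5, 6, 7, 8, 9, 10, 11, 12}, which has 12 elements.

12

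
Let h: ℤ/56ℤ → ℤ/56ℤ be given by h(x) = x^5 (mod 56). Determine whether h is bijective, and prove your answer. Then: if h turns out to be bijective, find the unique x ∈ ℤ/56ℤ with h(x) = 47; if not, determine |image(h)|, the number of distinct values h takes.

35

h(0) = 0^5 = 0.
h(14): Repeated squaring mod 56: 14^1 ≡ 14, 14^2 ≡ 14² = 196 ≡ 28, 14^4 ≡ 28² = 784 ≡ 0. Since 5 = 4 + 1, 14^5 ≡ 0·14: 0·14 = 0. So 14^5 ≡ 0 (mod 56).
So h(0) = h(14) = 0 while 0 ≠ 14, hence h is not injective, hence not bijective.
Since h is not bijective, we determine |image(h)|. Computing x^5 mod 56 for each x (by repeated squaring, reducing mod 56 at every step), the values h(0), h(1), …, h(55) are: 0, 1, 32, 19, 16, 45, 48, 7, 8, 25, 40, 51, 24, 13, 0, 15, 32, 33, 16, 3, 48, 21, 8, 39, 40, 9, 24, 27, 0, 29, 32, 47, 16, 17, 48, 35, 8, 53, 40, 23, 24, 41, 0, 43, 32, 5, 16, 31, 48, 49, 8, 11, 40, 37, 24, 55.
The distinct values are {0, 1, 3, 5, 7, 8, 9, 11, 13, 15, 16, 17, 19, 21, 23, 24, 25, 27, 29, 31, 32, 33, 35, 37, 39, 40, 41, 43, 45, 47, 48, 49, 51, 53, 55}; there are 35 of them.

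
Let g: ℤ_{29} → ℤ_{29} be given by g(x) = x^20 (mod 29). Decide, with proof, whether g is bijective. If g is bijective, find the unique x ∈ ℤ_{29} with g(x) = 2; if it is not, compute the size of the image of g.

g(2): Repeated squaring mod 29: 2^1 ≡ 2, 2^2 ≡ 2² = 4, 2^4 ≡ 4² = 16, 2^8 ≡ 16² = 256 ≡ 24, 2^16 ≡ 24² = 576 ≡ 25. Since 20 = 16 + 4, 2^20 ≡ 25·16: 25·16 = 400 ≡ 23. So 2^20 ≡ 23 (mod 29).
g(5): Repeated squaring mod 29: 5^1 ≡ 5, 5^2 ≡ 5² = 25, 5^4 ≡ 25² = 625 ≡ 16, 5^8 ≡ 16² = 256 ≡ 24, 5^16 ≡ 24² = 576 ≡ 25. Since 20 = 16 + 4, 5^20 ≡ 25·16: 25·16 = 400 ≡ 23. So 5^20 ≡ 23 (mod 29).
So g(2) = g(5) = 23 while 2 ≠ 5, thus g is not injective, hence not bijective.
Since g is not bijective, we determine |image(g)|. Computing x^20 mod 29 for each x (by repeated squaring, reducing mod 29 at every step), the values g(0), g(1), …, g(28) are: 0, 1, 23, 25, 7, 23, 24, 25, 16, 16, 7, 20, 1, 20, 24, 24, 20, 1, 20, 7, 16, 16, 25, 24, 23, 7, 25, 23, 1.
The distinct values are {0, 1, 7, 16, 20, 23, 24, 25}; there are 8 of them.

8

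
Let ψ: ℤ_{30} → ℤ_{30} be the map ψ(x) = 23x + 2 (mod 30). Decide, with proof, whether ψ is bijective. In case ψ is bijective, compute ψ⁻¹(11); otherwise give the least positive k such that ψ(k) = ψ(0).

Suppose ψ(a) = ψ(b) in ℤ_{30}. Then 23a + 2 ≡ 23b + 2 (mod 30), thus 23(a − b) ≡ 0 (mod 30).
Since gcd(23, 30) = 1, 23 is invertible modulo 30, hence a − b ≡ 0 (mod 30), i.e. a = b.
We now compute 23⁻¹ mod 30 explicitly. Euclid's algorithm: 30 = 1·23 + 7, 23 = 3·7 + 2, 7 = 3·2 + 1; back-substituting gives 1 = 17·23 − 13·30, so 23⁻¹ ≡ 17 (mod 30).
Then y ↦ 17(y − 2) is a two-sided inverse to ψ, so every y ∈ ℤ_{30} has a preimage.
Hence ψ is bijective.
Since ψ is bijective, we find ψ⁻¹(11): we need 23x ≡ 11 − 2 ≡ 9 (mod 30). Using 23⁻¹ = 17: x ≡ 17·9 = 153 = 5·30 + 3, so x = 3.
Check: ψ(3) = 23·3 + 2 = 71 = 2·30 + 11 ≡ 11 (mod 30).

3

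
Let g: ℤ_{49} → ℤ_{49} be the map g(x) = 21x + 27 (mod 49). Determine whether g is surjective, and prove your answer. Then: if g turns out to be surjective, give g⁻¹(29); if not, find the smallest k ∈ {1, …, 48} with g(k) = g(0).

7

Since gcd(21, 49) = 7, we have 21x ≡ 0 (mod 7) for all x, so g(x) ≡ 6 (mod 7).
But 0 ≢ 6 (mod 7), so 0 ∈ ℤ_{49} has no preimage. Thus g is not surjective.
Since g is not surjective, we find the least positive k with g(k) = g(0): this means 21k ≡ 0 (mod 49), i.e. 49 ∣ 21k. Since gcd(21, 49) = 7, dividing through by 7 this holds exactly when 7 ∣ 3k, and as gcd(3, 7) = 1, exactly when 7 ∣ k.
The smallest positive such k is 7.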